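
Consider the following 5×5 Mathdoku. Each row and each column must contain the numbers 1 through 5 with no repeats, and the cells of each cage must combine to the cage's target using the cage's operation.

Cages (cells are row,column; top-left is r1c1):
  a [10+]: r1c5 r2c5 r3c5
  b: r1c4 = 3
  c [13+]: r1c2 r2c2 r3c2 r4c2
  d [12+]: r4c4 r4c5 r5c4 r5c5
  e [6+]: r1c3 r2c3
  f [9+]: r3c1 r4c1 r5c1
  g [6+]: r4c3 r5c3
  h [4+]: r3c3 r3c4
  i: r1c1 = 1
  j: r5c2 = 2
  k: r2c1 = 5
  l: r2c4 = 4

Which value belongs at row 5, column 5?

Cage i is given; hence r1c1 = 1.
Cage b is given, so r1c4 = 3.
K is a freebie; hence r2c1 = 5.
Cage l is given, so r2c4 = 4.
3 is placed in column 4, so r3c4 = 1.
Cage j is a single given cell; hence r5c2 = 2.
Row 5 now contains 2, so r5c4 = 5.
1 is placed in row 3, which forces r3c3 = 3.
5 is placed in column 4, which forces r4c4 = 2.
Cage f has sum 9, so r3c1 = 2.
Row 4 already has 2, which forces r4c3 = 5.
The two cells of cage g must have sum 6, leaving r5c3 = 1.
1 is placed in row 5, which forces r5c5 = 4.
Column 3 already has 5, leaving r1c3 = 4.
Cage a needs sum 10; hence r1c5 = 2.
Column 3 now contains 1, leaving r2c3 = 2.
Cage a needs sum 10, so r2c5 = 3.
Column 5 already has 4; hence r3c5 = 5.
Cage f has sum 9, which forces r4c1 = 4.
Column 5 already has 4, leaving r4c5 = 1.
Row 5 now contains 4; hence r5c1 = 3.
Row 1 already has 4; hence r1c2 = 5.
Row 2 already has 3; hence r2c2 = 1.
5 is placed in row 3; hence r3c2 = 4.
Row 4 already has 1, leaving r4c2 = 3.
The full grid is 1 5 4 3 2 / 5 1 2 4 3 / 2 4 3 1 5 / 4 3 5 2 1 / 3 2 1 5 4.

4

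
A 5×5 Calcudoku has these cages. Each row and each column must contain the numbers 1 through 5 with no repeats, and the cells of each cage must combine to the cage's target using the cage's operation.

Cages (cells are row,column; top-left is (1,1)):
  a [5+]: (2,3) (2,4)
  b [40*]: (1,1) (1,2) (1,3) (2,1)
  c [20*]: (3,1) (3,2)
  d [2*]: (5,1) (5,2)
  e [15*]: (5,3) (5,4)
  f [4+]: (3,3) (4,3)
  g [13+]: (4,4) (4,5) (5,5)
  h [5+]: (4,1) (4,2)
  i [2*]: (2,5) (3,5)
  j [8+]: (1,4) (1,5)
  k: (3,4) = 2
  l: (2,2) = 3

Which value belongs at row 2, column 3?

4

L is a freebie, which forces (2,2) = 3.
K is a freebie, which forces (3,4) = 2.
Row 3 now contains 2; hence (3,5) = 1.
Column 5 already has 1; hence (2,5) = 2.
Row 3 now contains 1, leaving (3,3) = 3.
Cage f needs two cells with sum 4, which forces (4,3) = 1.
Column 3 already has 3; hence (5,3) = 5.
Row 5 now contains 5, which forces (5,4) = 3.
Row 5 now contains 5, so (5,5) = 4.
Column 4 already has 3, so (1,4) = 5.
Cage j's pair has sum 8, leaving (1,5) = 3.
Column 3 now contains 1, leaving (2,3) = 4.
Cage a needs two cells with sum 5, which forces (2,4) = 1.
The two cells of cage h must have sum 5, leaving (4,1) = 3.
Cage h's pair has sum 5, leaving (4,2) = 2.
The 3 cells of cage g must have sum 13, which forces (4,4) = 4.
The 3 cells of cage g must have sum 13, so (4,5) = 5.
2 is placed in column 2; hence (5,2) = 1.
Cage b has product 40, leaving (1,1) = 1.
Column 2 now contains 1, leaving (1,2) = 4.
Column 3 now contains 4, leaving (1,3) = 2.
Row 2 already has 1, so (2,1) = 5.
5 is placed in column 1, which forces (3,1) = 4.
Column 2 now contains 4, leaving (3,2) = 5.
1 is placed in row 5, which forces (5,1) = 2.
The full grid is 1 4 2 5 3 / 5 3 4 1 2 / 4 5 3 2 1 / 3 2 1 4 5 / 2 1 5 3 4.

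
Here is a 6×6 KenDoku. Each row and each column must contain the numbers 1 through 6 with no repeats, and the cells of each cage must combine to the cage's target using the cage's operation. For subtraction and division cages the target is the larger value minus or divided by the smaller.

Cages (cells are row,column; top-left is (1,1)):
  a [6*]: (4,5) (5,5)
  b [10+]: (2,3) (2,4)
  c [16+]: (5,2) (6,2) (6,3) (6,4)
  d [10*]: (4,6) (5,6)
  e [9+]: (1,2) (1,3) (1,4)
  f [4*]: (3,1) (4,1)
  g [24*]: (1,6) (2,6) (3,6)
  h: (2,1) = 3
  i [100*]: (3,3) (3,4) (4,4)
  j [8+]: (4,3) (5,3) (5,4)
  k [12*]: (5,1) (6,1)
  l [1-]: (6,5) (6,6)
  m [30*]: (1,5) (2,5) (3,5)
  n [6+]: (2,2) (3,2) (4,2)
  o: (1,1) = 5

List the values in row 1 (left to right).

Cage o is given, which forces (1,1) = 5.
H is a freebie, so (2,1) = 3.
The 3 cells of cage i must have product 100; hence (3,3) = 5.
The 3 cells of cage i must have product 100, so (3,4) = 4.
Cage i has product 100; hence (4,4) = 5.
Row 4 now contains 5, which forces (4,6) = 2.
Column 6 now contains 2, which forces (5,6) = 5.
The two cells of cage b must have sum 10, which forces (2,3) = 4.
Column 4 already has 4, which forces (2,4) = 6.
Cage m needs product 30, which forces (2,5) = 5.
6 is placed in row 2; hence (2,6) = 1.
4 is placed in row 3, leaving (3,1) = 1.
1 is placed in column 6, leaving (3,6) = 6.
Cage f needs two cells with product 4, which forces (4,1) = 4.
Column 6 now contains 6, so (1,6) = 4.
Row 2 already has 1; hence (2,2) = 2.
Cage n has sum 6, which forces (3,2) = 3.
3 is placed in row 3, which forces (3,5) = 2.
Cage n has sum 6, which forces (4,2) = 1.
Row 4 already has 1; hence (4,3) = 3.
Row 4 already has 3, which forces (4,5) = 6.
Column 5 now contains 6, leaving (5,5) = 1.
4 is placed in column 6, which forces (6,6) = 3.
Column 2 now contains 1; hence (1,2) = 6.
2 is placed in column 5; hence (1,5) = 3.
Cage c needs sum 16, leaving (5,2) = 4.
The 3 cells of cage j must have sum 8, leaving (5,3) = 2.
Row 5 already has 1, leaving (5,4) = 3.
Cage c needs sum 16, so (6,2) = 5.
Cage c has sum 16, so (6,3) = 6.
Cage c needs sum 16, leaving (6,4) = 1.
3 is placed in row 6, which forces (6,5) = 4.
Column 3 now contains 2, leaving (1,3) = 1.
Column 4 now contains 1, so (1,4) = 2.
Row 5 now contains 2; hence (5,1) = 6.
Row 6 already has 6, which forces (6,1) = 2.
Filled in: 5 6 1 2 3 4 / 3 2 4 6 5 1 / 1 3 5 4 2 6 / 4 1 3 5 6 2 / 6 4 2 3 1 5 / 2 5 6 1 4 3.

5 6 1 2 3 4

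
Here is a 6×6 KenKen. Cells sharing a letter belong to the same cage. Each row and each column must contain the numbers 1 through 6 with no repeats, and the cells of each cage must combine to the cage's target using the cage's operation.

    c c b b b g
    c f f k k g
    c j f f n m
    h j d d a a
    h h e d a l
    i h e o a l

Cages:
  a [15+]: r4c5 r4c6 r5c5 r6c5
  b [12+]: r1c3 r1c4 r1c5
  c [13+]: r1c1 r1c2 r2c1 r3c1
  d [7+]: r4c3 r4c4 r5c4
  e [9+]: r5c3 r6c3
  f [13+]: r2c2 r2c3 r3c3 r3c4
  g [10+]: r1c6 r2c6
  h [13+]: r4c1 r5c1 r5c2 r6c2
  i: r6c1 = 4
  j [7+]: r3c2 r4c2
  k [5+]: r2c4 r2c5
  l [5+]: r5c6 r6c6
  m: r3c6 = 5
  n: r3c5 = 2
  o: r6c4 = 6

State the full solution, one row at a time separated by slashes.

3 2 6 5 1 4 / 2 5 3 1 4 6 / 6 3 1 4 2 5 / 5 4 2 3 6 1 / 1 6 4 2 5 3 / 4 1 5 6 3 2

Cage n is a single given cell, which forces r3c5 = 2.
Cage m is a single given cell; hence r3c6 = 5.
Cage i is given, which forces r6c1 = 4.
O is a freebie; hence r6c4 = 6.
The only place for 1 in column 6 is r4c6.
The only place for 1 in row 6 is r6c2.
Row 6 needs a 2, and only r6c6 is open for it.
Column 6 now contains 2, leaving r5c6 = 3.
Column 4 needs a 5, and only r1c4 is open for it.
{3, 4} are confined to r3c2 and r4c2 in column 2, which forces r1c2 = 2.
Cage c has sum 13, leaving r2c1 = 2.
Column 1 already has 2, so r5c1 = 1.
1 is placed in row 5, so r5c4 = 2.
Cage d needs sum 7; hence r4c3 = 2.
Cage d has sum 7, so r4c4 = 3.
Cage f needs sum 13; hence r2c2 = 5.
Cage j needs two cells with sum 7, so r3c2 = 3.
Row 4 already has 3; hence r4c2 = 4.
Column 2 now contains 5; hence r5c2 = 6.
6 is placed in row 5; hence r5c3 = 4.
6 is placed in row 5, leaving r5c5 = 5.
Cage a needs sum 15, so r6c5 = 3.
Cage c has sum 13, so r1c1 = 3.
3 is placed in row 3, so r3c1 = 6.
Row 3 now contains 6, which forces r3c3 = 1.
1 is placed in row 3, so r3c4 = 4.
Cage h needs sum 13, leaving r4c1 = 5.
Column 5 now contains 5; hence r4c5 = 6.
3 is placed in row 6, which forces r6c3 = 5.
Column 3 now contains 1, which forces r1c3 = 6.
The 3 cells of cage b must have sum 12; hence r1c5 = 1.
Row 1 now contains 6; hence r1c6 = 4.
Column 3 now contains 1, which forces r2c3 = 3.
Column 4 already has 4, which forces r2c4 = 1.
The two cells of cage k must have sum 5, leaving r2c5 = 4.
Column 6 already has 4; hence r2c6 = 6.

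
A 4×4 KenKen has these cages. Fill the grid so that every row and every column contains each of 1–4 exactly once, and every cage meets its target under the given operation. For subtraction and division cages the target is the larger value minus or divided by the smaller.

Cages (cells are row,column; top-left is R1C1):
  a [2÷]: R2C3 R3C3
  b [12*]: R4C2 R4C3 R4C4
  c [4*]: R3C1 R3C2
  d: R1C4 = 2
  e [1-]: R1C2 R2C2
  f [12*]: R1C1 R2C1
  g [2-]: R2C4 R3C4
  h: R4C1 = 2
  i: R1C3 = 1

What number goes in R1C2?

Cage i is given; hence R1C3 = 1.
Cage d is a single given cell, leaving R1C4 = 2.
H is a freebie; hence R4C1 = 2.
The only place for 1 in row 2 is R2C4.
Column 4 already has 1, so R3C4 = 3.
The 3 cells of cage b must have product 12, leaving R4C2 = 1.
Column 4 already has 3, so R4C4 = 4.
Cage c needs two cells with product 4; hence R3C1 = 1.
Column 2 already has 1; hence R3C2 = 4.
Row 3 now contains 4; hence R3C3 = 2.
Row 4 now contains 4, which forces R4C3 = 3.
4 is placed in column 2; hence R1C2 = 3.
Cage e needs two cells with difference 1, so R2C2 = 2.
2 is placed in column 3, leaving R2C3 = 4.
Row 1 already has 3, leaving R1C1 = 4.
4 is placed in row 2, so R2C1 = 3.
The full grid is 4 3 1 2 / 3 2 4 1 / 1 4 2 3 / 2 1 3 4.

3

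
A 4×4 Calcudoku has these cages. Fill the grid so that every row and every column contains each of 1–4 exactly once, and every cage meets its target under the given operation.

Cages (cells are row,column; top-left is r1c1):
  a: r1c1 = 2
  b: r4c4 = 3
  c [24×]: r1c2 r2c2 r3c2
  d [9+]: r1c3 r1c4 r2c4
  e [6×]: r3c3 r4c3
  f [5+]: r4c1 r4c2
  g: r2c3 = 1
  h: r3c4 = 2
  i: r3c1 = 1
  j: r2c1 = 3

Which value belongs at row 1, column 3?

4

Cage a is given, which forces r1c1 = 2.
J is a freebie, which forces r2c1 = 3.
G is a freebie; hence r2c3 = 1.
Cage i is given; hence r3c1 = 1.
Cage h is a single given cell, which forces r3c4 = 2.
Column 1 now contains 1, leaving r4c1 = 4.
Cage b is given, so r4c4 = 3.
The 3 cells of cage d must have sum 9, which forces r1c3 = 4.
Cage d has sum 9, which forces r1c4 = 1.
Cage c needs product 24, which forces r2c2 = 2.
Column 4 now contains 2; hence r2c4 = 4.
Row 3 now contains 2, leaving r3c3 = 3.
Cage f's pair has sum 5; hence r4c2 = 1.
3 is placed in row 4; hence r4c3 = 2.
Row 1 now contains 4, so r1c2 = 3.
Row 3 now contains 3, which forces r3c2 = 4.
The full grid is 2 3 4 1 / 3 2 1 4 / 1 4 3 2 / 4 1 2 3.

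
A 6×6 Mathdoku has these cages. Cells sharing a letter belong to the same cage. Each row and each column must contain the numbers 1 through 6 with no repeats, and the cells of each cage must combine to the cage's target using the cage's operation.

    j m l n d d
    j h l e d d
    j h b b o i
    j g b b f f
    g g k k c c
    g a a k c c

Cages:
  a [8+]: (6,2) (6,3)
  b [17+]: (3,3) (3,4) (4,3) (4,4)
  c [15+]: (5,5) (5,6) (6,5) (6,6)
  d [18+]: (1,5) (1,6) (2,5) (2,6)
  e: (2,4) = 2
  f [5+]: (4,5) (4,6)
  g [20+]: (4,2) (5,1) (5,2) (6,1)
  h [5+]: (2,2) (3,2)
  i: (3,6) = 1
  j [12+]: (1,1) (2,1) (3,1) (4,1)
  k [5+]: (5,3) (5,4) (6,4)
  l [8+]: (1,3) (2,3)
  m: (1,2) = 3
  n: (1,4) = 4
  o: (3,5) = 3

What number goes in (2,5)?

6

Cage m is given, so (1,2) = 3.
N is a freebie, so (1,4) = 4.
E is a freebie, so (2,4) = 2.
Cage o is a single given cell, leaving (3,5) = 3.
Cage i is a single given cell, which forces (3,6) = 1.
Column 4 already has 2, so (6,4) = 1.
Cage h's pair has sum 5; hence (2,2) = 1.
Cage h needs two cells with sum 5; hence (3,2) = 4.
Cage k has sum 5, which forces (5,3) = 1.
Column 4 now contains 1, so (5,4) = 3.
Cage b needs sum 17, which forces (3,3) = 2.
Cage b needs sum 17; hence (4,3) = 4.
Row 4 now contains 4, leaving (4,6) = 3.
Column 3 now contains 2; hence (1,3) = 5.
The two cells of cage l must have sum 8, which forces (2,3) = 3.
Cage f's pair has sum 5, leaving (4,5) = 2.
3 is placed in column 3; hence (6,3) = 6.
Cage j has sum 12, so (1,1) = 2.
Row 1 already has 2, leaving (1,6) = 6.
Row 2 already has 3; hence (2,1) = 4.
Row 2 already has 4, which forces (2,5) = 6.
Column 6 already has 6, leaving (2,6) = 5.
Cage j needs sum 12; hence (3,1) = 5.
5 is placed in row 3, which forces (3,4) = 6.
Row 4 now contains 2; hence (4,1) = 1.
6 is placed in column 4, which forces (4,4) = 5.
Column 1 now contains 5, which forces (5,1) = 6.
Row 5 already has 6, leaving (5,2) = 5.
Row 5 already has 5, which forces (5,5) = 4.
Row 5 already has 4, so (5,6) = 2.
Column 1 now contains 5, which forces (6,1) = 3.
Cage a's pair has sum 8, which forces (6,2) = 2.
Column 5 now contains 4, leaving (6,5) = 5.
Column 6 already has 2, which forces (6,6) = 4.
Row 1 already has 6, so (1,5) = 1.
5 is placed in row 4, leaving (4,2) = 6.
The full grid is 2 3 5 4 1 6 / 4 1 3 2 6 5 / 5 4 2 6 3 1 / 1 6 4 5 2 3 / 6 5 1 3 4 2 / 3 2 6 1 5 4.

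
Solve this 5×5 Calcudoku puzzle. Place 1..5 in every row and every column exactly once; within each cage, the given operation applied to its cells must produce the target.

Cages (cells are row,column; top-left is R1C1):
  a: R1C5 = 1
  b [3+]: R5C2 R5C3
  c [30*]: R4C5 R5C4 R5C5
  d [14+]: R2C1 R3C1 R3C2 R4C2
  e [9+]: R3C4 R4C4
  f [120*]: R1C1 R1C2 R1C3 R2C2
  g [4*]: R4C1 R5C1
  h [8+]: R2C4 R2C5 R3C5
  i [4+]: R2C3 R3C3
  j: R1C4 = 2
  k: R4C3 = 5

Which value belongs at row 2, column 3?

3

Cage j is given, which forces R1C4 = 2.
A is a freebie, leaving R1C5 = 1.
Cage k is a single given cell; hence R4C3 = 5.
Row 4 now contains 5, so R4C4 = 4.
The 4 cells of cage f must have product 120, so R2C2 = 2.
4 is placed in column 4, so R3C4 = 5.
4 is placed in row 4, so R4C1 = 1.
Row 4 now contains 1; hence R4C2 = 3.
Row 4 already has 3; hence R4C5 = 2.
Cage g needs two cells with product 4, leaving R5C1 = 4.
Column 2 now contains 2, leaving R5C2 = 1.
1 is placed in row 5, so R5C3 = 2.
Column 4 already has 5, leaving R5C4 = 3.
3 is placed in row 5, so R5C5 = 5.
The 4 cells of cage d must have sum 14, so R2C1 = 5.
3 is placed in column 4, so R2C4 = 1.
Cage d needs sum 14; hence R3C1 = 2.
Column 2 now contains 3; hence R3C2 = 4.
Row 3 now contains 4, leaving R3C5 = 3.
Column 1 now contains 5; hence R1C1 = 3.
4 is placed in column 2, so R1C2 = 5.
The 4 cells of cage f must have product 120, which forces R1C3 = 4.
Row 2 now contains 1; hence R2C3 = 3.
Column 5 already has 3, leaving R2C5 = 4.
Row 3 now contains 3; hence R3C3 = 1.
Filled in: 3 5 4 2 1 / 5 2 3 1 4 / 2 4 1 5 3 / 1 3 5 4 2 / 4 1 2 3 5.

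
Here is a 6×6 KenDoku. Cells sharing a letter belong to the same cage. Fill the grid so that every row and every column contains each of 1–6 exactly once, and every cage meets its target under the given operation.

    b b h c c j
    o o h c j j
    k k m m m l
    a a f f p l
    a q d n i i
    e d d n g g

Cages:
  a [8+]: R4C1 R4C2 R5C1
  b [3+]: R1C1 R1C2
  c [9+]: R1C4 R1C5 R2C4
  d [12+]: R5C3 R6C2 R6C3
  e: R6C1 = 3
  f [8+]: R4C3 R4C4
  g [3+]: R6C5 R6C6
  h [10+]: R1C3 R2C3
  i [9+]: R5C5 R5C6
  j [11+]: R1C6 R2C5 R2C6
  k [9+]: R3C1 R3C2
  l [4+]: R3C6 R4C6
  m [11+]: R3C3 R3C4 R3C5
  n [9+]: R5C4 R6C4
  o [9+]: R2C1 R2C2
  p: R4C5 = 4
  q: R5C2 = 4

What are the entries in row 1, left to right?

P is a freebie, which forces R4C5 = 4.
Q is a freebie, so R5C2 = 4.
E is a freebie, which forces R6C1 = 3.
Column 2 needs a 6, and only R6C2 is open for it.
The two cells of cage n must have sum 9, which forces R5C4 = 5.
Row 6 now contains 6; hence R6C4 = 4.
The 3 cells of cage d must have sum 12, leaving R5C3 = 1.
The 3 cells of cage d must have sum 12, leaving R6C3 = 5.
Row 5 already has 1, so R5C1 = 2.
2 is placed in column 1, which forces R1C1 = 1.
The two cells of cage b must have sum 3; hence R1C2 = 2.
Column 1 already has 1; hence R4C1 = 5.
Row 4 already has 5, leaving R4C2 = 1.
1 is placed in row 4, which forces R4C6 = 3.
3 is placed in column 6, which forces R5C6 = 6.
Cage c needs sum 9; hence R1C4 = 3.
The 3 cells of cage c must have sum 9, so R1C5 = 5.
Row 1 already has 5, which forces R1C6 = 4.
Cage c has sum 9, which forces R2C4 = 1.
3 is placed in column 6, leaving R3C6 = 1.
Row 5 now contains 6; hence R5C5 = 3.
Column 6 already has 1, so R6C6 = 2.
Row 1 already has 4, leaving R1C3 = 6.
Cage h needs two cells with sum 10; hence R2C3 = 4.
The 3 cells of cage j must have sum 11, so R2C5 = 2.
Column 6 already has 2; hence R2C6 = 5.
Cage m has sum 11, leaving R3C3 = 3.
Column 5 now contains 2, which forces R3C5 = 6.
6 is placed in column 3; hence R4C3 = 2.
Row 4 already has 2, which forces R4C4 = 6.
Row 6 now contains 2, which forces R6C5 = 1.
Row 2 already has 4; hence R2C1 = 6.
Row 2 now contains 5; hence R2C2 = 3.
6 is placed in row 3; hence R3C1 = 4.
3 is placed in row 3, leaving R3C2 = 5.
6 is placed in row 3; hence R3C4 = 2.
Filled in: 1 2 6 3 5 4 / 6 3 4 1 2 5 / 4 5 3 2 6 1 / 5 1 2 6 4 3 / 2 4 1 5 3 6 / 3 6 5 4 1 2.

1 2 6 3 5 4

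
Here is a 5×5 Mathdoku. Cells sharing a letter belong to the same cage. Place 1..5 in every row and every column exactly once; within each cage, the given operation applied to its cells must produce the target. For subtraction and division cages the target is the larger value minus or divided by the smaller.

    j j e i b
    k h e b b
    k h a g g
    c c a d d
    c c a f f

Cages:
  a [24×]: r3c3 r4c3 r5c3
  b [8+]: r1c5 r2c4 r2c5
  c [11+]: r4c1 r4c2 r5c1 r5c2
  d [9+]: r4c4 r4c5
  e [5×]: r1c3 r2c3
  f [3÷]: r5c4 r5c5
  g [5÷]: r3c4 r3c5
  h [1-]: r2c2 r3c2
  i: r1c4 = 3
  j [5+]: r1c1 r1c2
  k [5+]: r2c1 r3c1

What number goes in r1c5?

2

I is a freebie, leaving r1c4 = 3.
Column 4 now contains 3, so r5c4 = 1.
1 is placed in row 5; hence r5c5 = 3.
Column 4 already has 1, leaving r3c4 = 5.
The two cells of cage g must have quotient 5, so r3c5 = 1.
5 is placed in column 4; hence r4c4 = 4.
4 is placed in row 4, which forces r4c5 = 5.
Column 5 now contains 5, so r1c5 = 2.
5 is placed in column 4, which forces r2c4 = 2.
Cage b has sum 8; hence r2c5 = 4.
The only place for 5 in row 1 is r1c3.
Column 3 now contains 5; hence r2c3 = 1.
Row 2 now contains 1, so r2c1 = 3.
Row 2 now contains 3, so r2c2 = 5.
Cage k's pair has sum 5, so r3c1 = 2.
Row 3 already has 2; hence r3c2 = 4.
Row 3 already has 4, which forces r3c3 = 3.
Column 1 now contains 2, which forces r4c1 = 1.
Column 3 already has 3, leaving r4c3 = 2.
Column 2 already has 4, leaving r5c2 = 2.
Column 3 now contains 2, leaving r5c3 = 4.
Column 1 now contains 1, so r1c1 = 4.
Column 2 already has 4, which forces r1c2 = 1.
2 is placed in row 4, so r4c2 = 3.
Row 5 now contains 4, which forces r5c1 = 5.
The full grid is 4 1 5 3 2 / 3 5 1 2 4 / 2 4 3 5 1 / 1 3 2 4 5 / 5 2 4 1 3.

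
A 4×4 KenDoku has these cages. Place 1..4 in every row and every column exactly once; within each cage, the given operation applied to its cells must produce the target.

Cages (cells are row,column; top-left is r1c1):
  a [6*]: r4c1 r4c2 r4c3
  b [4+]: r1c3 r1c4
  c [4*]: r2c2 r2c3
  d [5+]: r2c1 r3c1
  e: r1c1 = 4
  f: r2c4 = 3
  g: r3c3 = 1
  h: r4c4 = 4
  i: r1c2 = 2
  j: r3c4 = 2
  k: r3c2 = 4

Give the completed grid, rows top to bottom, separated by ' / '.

4 2 3 1 / 2 1 4 3 / 3 4 1 2 / 1 3 2 4

Cage e is a single given cell, which forces r1c1 = 4.
Cage i is a single given cell; hence r1c2 = 2.
Cage f is a single given cell, so r2c4 = 3.
Cage k is given, which forces r3c2 = 4.
Cage g is given, so r3c3 = 1.
J is a freebie; hence r3c4 = 2.
Cage h is given; hence r4c4 = 4.
Column 3 already has 1, so r1c3 = 3.
3 is placed in column 4; hence r1c4 = 1.
The two cells of cage d must have sum 5, leaving r2c1 = 2.
Column 2 already has 4, which forces r2c2 = 1.
Column 3 already has 1; hence r2c3 = 4.
Row 3 now contains 2, leaving r3c1 = 3.
3 is placed in column 1, which forces r4c1 = 1.
1 is placed in column 2, which forces r4c2 = 3.
Column 3 now contains 3; hence r4c3 = 2.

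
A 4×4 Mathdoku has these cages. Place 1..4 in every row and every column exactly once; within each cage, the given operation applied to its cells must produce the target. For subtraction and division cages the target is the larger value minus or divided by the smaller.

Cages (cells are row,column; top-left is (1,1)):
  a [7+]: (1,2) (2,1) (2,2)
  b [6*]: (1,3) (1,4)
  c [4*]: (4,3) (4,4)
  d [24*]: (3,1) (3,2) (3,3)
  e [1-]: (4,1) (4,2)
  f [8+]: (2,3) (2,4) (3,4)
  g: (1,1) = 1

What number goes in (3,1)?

Cage g is given, which forces (1,1) = 1.
In row 1, 4 can only go at (1,2), so (1,2) = 4.
Cage a has sum 7, which forces (2,1) = 2.
Cage a has sum 7, so (2,2) = 1.
Cage f has sum 8, which forces (3,4) = 1.
Column 4 already has 1, so (4,4) = 4.
Cage f needs sum 8; hence (2,3) = 4.
4 is placed in column 4; hence (2,4) = 3.
Row 4 now contains 4; hence (4,1) = 3.
Cage e needs two cells with difference 1; hence (4,2) = 2.
Row 4 now contains 4; hence (4,3) = 1.
Cage b needs two cells with product 6, which forces (1,3) = 3.
3 is placed in column 4, which forces (1,4) = 2.
3 is placed in column 1; hence (3,1) = 4.
2 is placed in column 2; hence (3,2) = 3.
Cage d needs product 24, which forces (3,3) = 2.
Completed grid: 1 4 3 2 / 2 1 4 3 / 4 3 2 1 / 3 2 1 4.

4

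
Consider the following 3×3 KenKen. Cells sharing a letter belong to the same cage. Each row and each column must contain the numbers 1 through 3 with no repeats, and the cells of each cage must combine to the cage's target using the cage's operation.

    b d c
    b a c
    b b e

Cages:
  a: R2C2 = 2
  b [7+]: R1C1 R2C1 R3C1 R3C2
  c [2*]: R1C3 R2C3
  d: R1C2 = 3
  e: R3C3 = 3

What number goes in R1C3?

D is a freebie, which forces R1C2 = 3.
Cage a is a single given cell; hence R2C2 = 2.
Row 2 now contains 2, so R2C3 = 1.
Cage b needs sum 7, so R3C2 = 1.
E is a freebie; hence R3C3 = 3.
The 4 cells of cage b must have sum 7, which forces R1C1 = 1.
Column 3 already has 1, so R1C3 = 2.
1 is placed in row 2, leaving R2C1 = 3.
Row 3 now contains 3; hence R3C1 = 2.
The full grid is 1 3 2 / 3 2 1 / 2 1 3.

2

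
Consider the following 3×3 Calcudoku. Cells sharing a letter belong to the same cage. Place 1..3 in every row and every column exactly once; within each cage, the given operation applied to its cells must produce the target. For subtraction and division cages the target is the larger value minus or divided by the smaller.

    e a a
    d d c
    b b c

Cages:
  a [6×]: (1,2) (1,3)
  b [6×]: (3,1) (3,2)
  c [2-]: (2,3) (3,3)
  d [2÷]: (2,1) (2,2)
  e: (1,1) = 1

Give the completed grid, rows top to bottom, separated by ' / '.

Cage e is a single given cell, which forces (1,1) = 1.
Column 1 already has 1, leaving (2,1) = 2.
2 is placed in row 2; hence (2,2) = 1.
Row 2 already has 1; hence (2,3) = 3.
Column 1 now contains 2, so (3,1) = 3.
Row 3 now contains 3, so (3,2) = 2.
Column 3 already has 3, which forces (3,3) = 1.
2 is placed in column 2, which forces (1,2) = 3.
Column 3 already has 3, leaving (1,3) = 2.

1 3 2 / 2 1 3 / 3 2 1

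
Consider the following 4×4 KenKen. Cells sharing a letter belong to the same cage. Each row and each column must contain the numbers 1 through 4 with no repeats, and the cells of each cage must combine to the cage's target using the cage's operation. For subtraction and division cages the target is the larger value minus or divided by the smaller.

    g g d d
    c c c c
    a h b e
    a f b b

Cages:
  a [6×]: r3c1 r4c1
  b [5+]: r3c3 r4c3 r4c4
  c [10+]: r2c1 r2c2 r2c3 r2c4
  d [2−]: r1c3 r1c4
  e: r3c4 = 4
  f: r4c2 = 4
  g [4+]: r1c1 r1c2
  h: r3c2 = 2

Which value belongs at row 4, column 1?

H is a freebie, so r3c2 = 2.
2 is placed in row 3, leaving r3c3 = 1.
Cage e is given, so r3c4 = 4.
Cage f is given, so r4c2 = 4.
1 is placed in column 3; hence r4c3 = 3.
Cage d needs two cells with difference 2, which forces r1c3 = 4.
Cage d needs two cells with difference 2, leaving r1c4 = 2.
Column 3 now contains 4; hence r2c3 = 2.
2 is placed in row 3, which forces r3c1 = 3.
Row 4 now contains 3, leaving r4c1 = 2.
Cage b needs sum 5, leaving r4c4 = 1.
Column 1 now contains 3; hence r1c1 = 1.
Cage g needs two cells with sum 4, leaving r1c2 = 3.
Cage c needs sum 10; hence r2c1 = 4.
The 4 cells of cage c must have sum 10, so r2c2 = 1.
Column 4 now contains 1, leaving r2c4 = 3.
Filled in: 1 3 4 2 / 4 1 2 3 / 3 2 1 4 / 2 4 3 1.

2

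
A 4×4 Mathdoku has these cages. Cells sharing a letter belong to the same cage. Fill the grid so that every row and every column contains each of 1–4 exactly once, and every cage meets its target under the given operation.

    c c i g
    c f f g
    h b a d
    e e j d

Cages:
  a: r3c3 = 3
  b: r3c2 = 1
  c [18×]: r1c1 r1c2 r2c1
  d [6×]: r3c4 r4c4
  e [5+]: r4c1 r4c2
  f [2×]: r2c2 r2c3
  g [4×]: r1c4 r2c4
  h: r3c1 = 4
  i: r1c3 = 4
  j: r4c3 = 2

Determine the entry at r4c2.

Cage c has product 18, leaving r1c1 = 2.
The 3 cells of cage c must have product 18; hence r1c2 = 3.
I is a freebie; hence r1c3 = 4.
Row 1 already has 4; hence r1c4 = 1.
Cage c has product 18, leaving r2c1 = 3.
Column 4 already has 1; hence r2c4 = 4.
H is a freebie, so r3c1 = 4.
Cage b is a single given cell, which forces r3c2 = 1.
Cage a is given, which forces r3c3 = 3.
3 is placed in row 3; hence r3c4 = 2.
4 is placed in column 1, leaving r4c1 = 1.
J is a freebie, leaving r4c3 = 2.
Column 4 already has 2, which forces r4c4 = 3.
Column 2 already has 1, which forces r2c2 = 2.
Column 3 now contains 2, leaving r2c3 = 1.
Row 4 already has 2, which forces r4c2 = 4.
The full grid is 2 3 4 1 / 3 2 1 4 / 4 1 3 2 / 1 4 2 3.

4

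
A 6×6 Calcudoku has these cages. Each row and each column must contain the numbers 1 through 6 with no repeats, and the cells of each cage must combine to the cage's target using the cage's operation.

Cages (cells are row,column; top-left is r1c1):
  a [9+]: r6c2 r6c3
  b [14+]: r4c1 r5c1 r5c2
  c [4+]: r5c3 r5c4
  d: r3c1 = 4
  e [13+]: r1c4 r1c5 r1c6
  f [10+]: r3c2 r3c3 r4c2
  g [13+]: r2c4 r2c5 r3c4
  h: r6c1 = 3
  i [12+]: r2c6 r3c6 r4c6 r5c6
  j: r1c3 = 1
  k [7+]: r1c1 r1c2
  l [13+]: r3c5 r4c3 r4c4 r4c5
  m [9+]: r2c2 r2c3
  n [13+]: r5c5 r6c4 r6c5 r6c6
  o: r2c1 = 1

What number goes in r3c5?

3

Cage j is given, which forces r1c3 = 1.
Cage o is given, so r2c1 = 1.
Cage d is given; hence r3c1 = 4.
1 is placed in column 3, which forces r5c3 = 3.
3 is placed in row 5, which forces r5c4 = 1.
Cage h is given; hence r6c1 = 3.
Cage b needs sum 14; hence r4c1 = 6.
Cage b needs sum 14; hence r5c1 = 2.
The 3 cells of cage b must have sum 14; hence r5c2 = 6.
Column 1 now contains 2, which forces r1c1 = 5.
The two cells of cage k must have sum 7, so r1c2 = 2.
Column 6 needs a 3, and only r1c6 is open for it.
Column 6 needs a 6, and only r6c6 is open for it.
Cage n needs sum 13, which forces r5c5 = 4.
Row 5 already has 4; hence r5c6 = 5.
The 4 cells of cage n must have sum 13; hence r6c4 = 2.
Cage n needs sum 13, leaving r6c5 = 1.
The 3 cells of cage e must have sum 13, so r1c4 = 4.
4 is placed in column 5, so r1c5 = 6.
4 is placed in column 4, so r4c4 = 3.
Cage g needs sum 13, leaving r2c5 = 2.
Row 2 already has 2, leaving r2c6 = 4.
The 4 cells of cage l must have sum 13, leaving r3c5 = 3.
Column 5 now contains 2; hence r4c5 = 5.
Cage m needs two cells with sum 9; hence r2c2 = 3.
Cage m's pair has sum 9; hence r2c3 = 6.
Row 2 now contains 6, which forces r2c4 = 5.
Row 3 now contains 3, which forces r3c2 = 1.
Cage f needs sum 10, leaving r3c3 = 5.
Column 4 now contains 5; hence r3c4 = 6.
1 is placed in row 3, which forces r3c6 = 2.
Cage f has sum 10, which forces r4c2 = 4.
Row 4 already has 5, so r4c3 = 2.
2 is placed in column 6, which forces r4c6 = 1.
4 is placed in column 2, so r6c2 = 5.
5 is placed in column 3, leaving r6c3 = 4.
Filled in: 5 2 1 4 6 3 / 1 3 6 5 2 4 / 4 1 5 6 3 2 / 6 4 2 3 5 1 / 2 6 3 1 4 5 / 3 5 4 2 1 6.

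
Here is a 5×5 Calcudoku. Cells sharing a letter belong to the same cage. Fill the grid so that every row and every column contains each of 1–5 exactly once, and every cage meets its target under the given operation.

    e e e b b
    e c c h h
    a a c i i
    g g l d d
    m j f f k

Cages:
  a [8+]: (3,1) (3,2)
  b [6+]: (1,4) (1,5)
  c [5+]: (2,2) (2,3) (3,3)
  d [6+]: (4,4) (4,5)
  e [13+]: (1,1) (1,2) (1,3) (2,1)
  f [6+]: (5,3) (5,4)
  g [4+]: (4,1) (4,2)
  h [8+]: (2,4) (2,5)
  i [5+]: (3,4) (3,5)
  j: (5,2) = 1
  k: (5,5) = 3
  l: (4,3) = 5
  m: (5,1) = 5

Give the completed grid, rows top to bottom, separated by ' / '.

2 4 3 5 1 / 4 2 1 3 5 / 3 5 2 1 4 / 1 3 5 4 2 / 5 1 4 2 3

Cage l is given; hence (4,3) = 5.
Cage m is given, so (5,1) = 5.
Cage j is a single given cell, leaving (5,2) = 1.
Cage k is a single given cell, leaving (5,5) = 3.
Column 2 already has 1, which forces (2,2) = 2.
The 3 cells of cage c must have sum 5, so (2,3) = 1.
The two cells of cage h must have sum 8, which forces (2,4) = 3.
Column 5 already has 3, so (2,5) = 5.
Column 1 already has 5, so (3,1) = 3.
Cage a's pair has sum 8, so (3,2) = 5.
The 3 cells of cage c must have sum 5, which forces (3,3) = 2.
Cage g's pair has sum 4, so (4,1) = 1.
Column 2 already has 1, so (4,2) = 3.
Column 3 now contains 2, which forces (5,3) = 4.
4 is placed in row 5; hence (5,4) = 2.
The 4 cells of cage e must have sum 13; hence (1,1) = 2.
Column 2 already has 3; hence (1,2) = 4.
4 is placed in column 3, so (1,3) = 3.
4 is placed in row 1, so (1,4) = 5.
Row 1 already has 2, leaving (1,5) = 1.
Row 2 already has 3, so (2,1) = 4.
1 is placed in column 5, leaving (3,5) = 4.
2 is placed in column 4; hence (4,4) = 4.
The two cells of cage d must have sum 6, which forces (4,5) = 2.
Row 3 now contains 4, so (3,4) = 1.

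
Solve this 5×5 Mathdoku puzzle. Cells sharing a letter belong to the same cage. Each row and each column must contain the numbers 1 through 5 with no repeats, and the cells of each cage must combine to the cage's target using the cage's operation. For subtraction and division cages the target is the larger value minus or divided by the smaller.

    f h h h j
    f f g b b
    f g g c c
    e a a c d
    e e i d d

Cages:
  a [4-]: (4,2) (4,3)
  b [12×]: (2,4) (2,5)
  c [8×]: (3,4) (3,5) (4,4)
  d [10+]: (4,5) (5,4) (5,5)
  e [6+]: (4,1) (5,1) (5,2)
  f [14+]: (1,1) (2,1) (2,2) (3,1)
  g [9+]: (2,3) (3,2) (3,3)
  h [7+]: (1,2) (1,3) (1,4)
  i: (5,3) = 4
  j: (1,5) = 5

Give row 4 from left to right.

2 1 5 4 3

Cage j is a single given cell, which forces (1,5) = 5.
I is a freebie; hence (5,3) = 4.
Cage d has sum 10, so (5,4) = 5.
The only place for 3 in row 1 is (1,1).
Cage e has sum 6; hence (5,2) = 3.
In row 3, 3 can only go at (3,3), so (3,3) = 3.
The only place for 3 in row 4 is (4,5).
Cage b's pair has product 12; hence (2,4) = 3.
3 is placed in column 5, so (2,5) = 4.
Cage d has sum 10, which forces (5,5) = 2.
Column 5 now contains 2, which forces (3,5) = 1.
Cage e has sum 6, so (4,1) = 2.
2 is placed in row 4, so (4,4) = 4.
Row 5 now contains 2; hence (5,1) = 1.
Cage h needs sum 7, which forces (1,2) = 4.
1 is placed in column 1, which forces (2,1) = 5.
The 4 cells of cage f must have sum 14, which forces (2,2) = 2.
Row 2 already has 2; hence (2,3) = 1.
The 4 cells of cage f must have sum 14; hence (3,1) = 4.
Column 2 now contains 4, leaving (3,2) = 5.
Column 4 now contains 4, which forces (3,4) = 2.
Column 2 now contains 5, so (4,2) = 1.
Column 3 now contains 1, so (4,3) = 5.
Column 3 now contains 1, so (1,3) = 2.
Column 4 now contains 2, so (1,4) = 1.
Filled in: 3 4 2 1 5 / 5 2 1 3 4 / 4 5 3 2 1 / 2 1 5 4 3 / 1 3 4 5 2.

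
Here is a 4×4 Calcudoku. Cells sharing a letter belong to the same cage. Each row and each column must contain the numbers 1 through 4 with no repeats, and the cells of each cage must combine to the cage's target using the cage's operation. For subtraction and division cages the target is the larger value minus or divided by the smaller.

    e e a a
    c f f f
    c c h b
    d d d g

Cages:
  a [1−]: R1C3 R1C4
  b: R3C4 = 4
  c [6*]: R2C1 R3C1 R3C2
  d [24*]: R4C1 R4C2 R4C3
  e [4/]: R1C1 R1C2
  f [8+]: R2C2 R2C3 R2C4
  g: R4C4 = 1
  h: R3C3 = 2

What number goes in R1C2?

1

Cage h is given, leaving R3C3 = 2.
Cage b is given, which forces R3C4 = 4.
G is a freebie, which forces R4C4 = 1.
Cage c has product 6, which forces R2C1 = 2.
1 is placed in column 4, which forces R2C4 = 3.
Column 4 now contains 3, which forces R1C4 = 2.
Cage d has product 24, leaving R4C2 = 2.
Row 1 needs a 3, and only R1C3 is open for it.
Cage d needs product 24, so R4C1 = 3.
Column 3 now contains 3; hence R4C3 = 4.
Cage f needs sum 8, which forces R2C2 = 4.
4 is placed in column 3, so R2C3 = 1.
3 is placed in column 1, which forces R3C1 = 1.
Cage c needs product 6; hence R3C2 = 3.
Column 1 now contains 1, leaving R1C1 = 4.
Column 2 already has 4, which forces R1C2 = 1.
Completed grid: 4 1 3 2 / 2 4 1 3 / 1 3 2 4 / 3 2 4 1.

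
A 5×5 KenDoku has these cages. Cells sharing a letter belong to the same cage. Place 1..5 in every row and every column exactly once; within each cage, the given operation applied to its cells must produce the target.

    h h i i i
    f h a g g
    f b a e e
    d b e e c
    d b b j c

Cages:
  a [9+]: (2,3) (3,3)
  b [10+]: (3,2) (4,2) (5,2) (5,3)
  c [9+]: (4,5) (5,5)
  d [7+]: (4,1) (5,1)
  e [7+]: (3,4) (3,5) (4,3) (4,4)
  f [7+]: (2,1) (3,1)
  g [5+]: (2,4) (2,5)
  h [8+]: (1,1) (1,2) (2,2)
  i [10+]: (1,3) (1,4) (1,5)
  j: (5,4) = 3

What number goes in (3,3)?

Cage j is a single given cell, leaving (5,4) = 3.
The only place for 1 in column 1 is (1,1).
Row 1 needs a 4, and only (1,2) is open for it.
The 3 cells of cage h must have sum 8, which forces (2,2) = 3.
The 4 cells of cage b must have sum 10, so (5,3) = 2.
The only place for 2 in row 2 is (2,1).
The two cells of cage f must have sum 7, leaving (3,1) = 5.
Row 3 now contains 5; hence (3,3) = 4.
Column 1 now contains 2, so (4,1) = 3.
Row 4 now contains 3; hence (4,3) = 1.
Row 4 now contains 1; hence (4,4) = 2.
The two cells of cage d must have sum 7; hence (5,1) = 4.
4 is placed in row 5, leaving (5,5) = 5.
The 3 cells of cage i must have sum 10; hence (1,3) = 3.
Column 4 now contains 2, so (1,4) = 5.
The 3 cells of cage i must have sum 10, so (1,5) = 2.
Column 3 already has 4, so (2,3) = 5.
Cage b needs sum 10, leaving (3,2) = 2.
Column 4 now contains 2, leaving (3,4) = 1.
The 4 cells of cage e must have sum 7, leaving (3,5) = 3.
2 is placed in row 4; hence (4,2) = 5.
Column 5 now contains 5; hence (4,5) = 4.
5 is placed in row 5, leaving (5,2) = 1.
Column 4 now contains 1, which forces (2,4) = 4.
Column 5 now contains 4, so (2,5) = 1.
The full grid is 1 4 3 5 2 / 2 3 5 4 1 / 5 2 4 1 3 / 3 5 1 2 4 / 4 1 2 3 5.

4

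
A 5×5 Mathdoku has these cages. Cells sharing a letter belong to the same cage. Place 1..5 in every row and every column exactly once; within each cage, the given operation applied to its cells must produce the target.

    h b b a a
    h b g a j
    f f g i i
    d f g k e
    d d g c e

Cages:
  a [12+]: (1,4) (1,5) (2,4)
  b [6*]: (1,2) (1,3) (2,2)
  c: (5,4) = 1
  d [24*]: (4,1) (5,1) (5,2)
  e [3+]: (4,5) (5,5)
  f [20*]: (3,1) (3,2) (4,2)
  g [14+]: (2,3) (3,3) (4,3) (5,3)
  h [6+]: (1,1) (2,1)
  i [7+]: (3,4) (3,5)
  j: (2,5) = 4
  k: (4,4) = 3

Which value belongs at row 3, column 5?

5

Cage j is given, which forces (2,5) = 4.
Cage k is given; hence (4,4) = 3.
Cage c is a single given cell, so (5,4) = 1.
Row 5 already has 1, so (5,5) = 2.
3 is placed in column 4, leaving (2,4) = 5.
The 3 cells of cage d must have product 24, so (4,1) = 2.
Column 5 now contains 2; hence (4,5) = 1.
The two cells of cage h must have sum 6; hence (1,1) = 5.
Row 1 already has 5, which forces (1,5) = 3.
2 is placed in column 1; hence (2,1) = 1.
Column 1 now contains 1, leaving (3,1) = 4.
4 is placed in row 3, so (3,4) = 2.
3 is placed in column 5; hence (3,5) = 5.
Column 1 now contains 4, which forces (5,1) = 3.
Row 5 now contains 3, so (5,2) = 4.
Row 5 already has 4, leaving (5,3) = 5.
Column 4 now contains 2; hence (1,4) = 4.
Cage b has product 6; hence (2,2) = 3.
The 4 cells of cage g must have sum 14; hence (2,3) = 2.
Row 3 already has 5; hence (3,2) = 1.
Row 3 already has 5, so (3,3) = 3.
4 is placed in column 2, leaving (4,2) = 5.
5 is placed in column 3, leaving (4,3) = 4.
1 is placed in column 2, leaving (1,2) = 2.
Column 3 now contains 2, leaving (1,3) = 1.
The full grid is 5 2 1 4 3 / 1 3 2 5 4 / 4 1 3 2 5 / 2 5 4 3 1 / 3 4 5 1 2.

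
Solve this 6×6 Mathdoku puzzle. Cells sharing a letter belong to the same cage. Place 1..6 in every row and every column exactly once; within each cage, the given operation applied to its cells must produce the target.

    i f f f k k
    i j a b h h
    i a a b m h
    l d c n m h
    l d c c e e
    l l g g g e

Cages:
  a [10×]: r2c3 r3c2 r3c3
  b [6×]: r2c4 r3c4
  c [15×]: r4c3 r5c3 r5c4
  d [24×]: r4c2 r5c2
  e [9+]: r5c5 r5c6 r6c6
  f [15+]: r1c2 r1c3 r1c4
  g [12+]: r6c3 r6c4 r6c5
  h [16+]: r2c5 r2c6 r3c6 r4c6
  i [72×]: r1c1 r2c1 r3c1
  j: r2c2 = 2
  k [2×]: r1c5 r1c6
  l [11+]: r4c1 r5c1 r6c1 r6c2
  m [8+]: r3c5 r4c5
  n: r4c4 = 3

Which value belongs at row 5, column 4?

J is a freebie, so r2c2 = 2.
Cage n is given; hence r4c4 = 3.
Cage a has product 10, so r3c3 = 2.
The 3 cells of cage c must have product 15, which forces r5c3 = 3.
Row 1 needs a 3, and only r1c1 is open for it.
Column 2 needs a 3, and only r6c2 is open for it.
The only place for 1 in column 2 is r3c2.
The 3 cells of cage a must have product 10; hence r2c3 = 5.
The two cells of cage b must have product 6; hence r2c4 = 1.
Row 3 now contains 1, leaving r3c4 = 6.
Row 3 now contains 6, so r3c5 = 3.
5 is placed in column 3, leaving r4c3 = 1.
Column 4 already has 1, leaving r5c4 = 5.
Cage f needs sum 15, leaving r1c2 = 5.
Cage f has sum 15, so r1c3 = 6.
5 is placed in column 4, leaving r1c4 = 4.
Cage i needs product 72; hence r2c1 = 6.
Row 2 now contains 6; hence r2c5 = 4.
Row 2 now contains 6, so r2c6 = 3.
Row 3 now contains 6, which forces r3c1 = 4.
Row 3 already has 4, which forces r3c6 = 5.
Cage m's pair has sum 8, leaving r4c5 = 5.
Column 3 now contains 6, leaving r6c3 = 4.
Column 4 now contains 4, which forces r6c4 = 2.
2 is placed in row 6; hence r6c5 = 6.
Row 6 now contains 6, leaving r6c6 = 1.
Cage k needs two cells with product 2, which forces r1c5 = 1.
1 is placed in column 6, leaving r1c6 = 2.
Row 4 already has 5, so r4c1 = 2.
Cage h has sum 16, so r4c6 = 4.
Cage l has sum 11, which forces r5c1 = 1.
Cage e needs sum 9; hence r5c5 = 2.
Cage e needs sum 9, so r5c6 = 6.
1 is placed in row 6, which forces r6c1 = 5.
Row 4 already has 4, so r4c2 = 6.
6 is placed in row 5, so r5c2 = 4.
Completed grid: 3 5 6 4 1 2 / 6 2 5 1 4 3 / 4 1 2 6 3 5 / 2 6 1 3 5 4 / 1 4 3 5 2 6 / 5 3 4 2 6 1.

5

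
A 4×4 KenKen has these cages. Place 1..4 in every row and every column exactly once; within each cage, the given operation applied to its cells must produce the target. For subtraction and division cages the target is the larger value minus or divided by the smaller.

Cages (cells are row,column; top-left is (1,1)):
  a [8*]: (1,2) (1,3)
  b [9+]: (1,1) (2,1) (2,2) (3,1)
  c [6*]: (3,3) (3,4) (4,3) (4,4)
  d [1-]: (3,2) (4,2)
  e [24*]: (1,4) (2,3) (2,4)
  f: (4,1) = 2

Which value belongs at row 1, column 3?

4

F is a freebie, so (4,1) = 2.
The 4 cells of cage b must have sum 9, leaving (2,2) = 1.
Row 1 needs a 1, and only (1,1) is open for it.
The only place for 3 in row 1 is (1,4).
Cage c has product 6, which forces (3,3) = 1.
Cage c has product 6, which forces (3,4) = 2.
Cage c needs product 6, which forces (4,3) = 3.
Column 4 already has 3, leaving (4,4) = 1.
Cage e has product 24, which forces (2,3) = 2.
2 is placed in column 4, leaving (2,4) = 4.
The two cells of cage d must have difference 1, leaving (3,2) = 3.
Row 4 already has 3; hence (4,2) = 4.
Column 2 already has 4, so (1,2) = 2.
Column 3 now contains 2, so (1,3) = 4.
4 is placed in row 2, which forces (2,1) = 3.
Row 3 already has 3; hence (3,1) = 4.
Filled in: 1 2 4 3 / 3 1 2 4 / 4 3 1 2 / 2 4 3 1.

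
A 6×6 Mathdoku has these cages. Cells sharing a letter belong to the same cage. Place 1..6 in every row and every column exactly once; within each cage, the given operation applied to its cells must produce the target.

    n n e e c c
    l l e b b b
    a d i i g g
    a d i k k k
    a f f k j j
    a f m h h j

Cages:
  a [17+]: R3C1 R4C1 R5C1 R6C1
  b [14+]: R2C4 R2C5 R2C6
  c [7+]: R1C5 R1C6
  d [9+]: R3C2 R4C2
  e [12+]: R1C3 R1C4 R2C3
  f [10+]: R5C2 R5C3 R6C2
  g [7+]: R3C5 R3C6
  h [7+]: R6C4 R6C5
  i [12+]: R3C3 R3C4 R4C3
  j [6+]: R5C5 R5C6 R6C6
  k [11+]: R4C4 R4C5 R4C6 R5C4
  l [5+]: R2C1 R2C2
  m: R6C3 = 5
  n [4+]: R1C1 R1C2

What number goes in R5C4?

4

M is a freebie, leaving R6C3 = 5.
The 3 cells of cage e must have sum 12; hence R2C3 = 2.
In column 1, 3 can only go at R1C1, so R1C1 = 3.
Row 1 already has 3; hence R1C2 = 1.
Column 2 already has 1, so R2C2 = 4.
Row 2 now contains 4, leaving R2C1 = 1.
In column 2, 2 can only go at R6C2, so R6C2 = 2.
Cage f needs sum 10, so R5C2 = 5.
Cage f has sum 10; hence R5C3 = 3.
In row 5, 6 can only go at R5C1, so R5C1 = 6.
Column 1 already has 6, leaving R6C1 = 4.
The only place for 3 in row 6 is R6C6.
The only place for 4 in row 5 is R5C4.
The 3 cells of cage e must have sum 12, which forces R1C3 = 4.
Column 4 already has 4, leaving R1C4 = 6.
Column 4 already has 6, leaving R6C4 = 1.
Row 6 already has 1, so R6C5 = 6.
Cage b has sum 14; hence R2C6 = 6.
Cage i has sum 12, leaving R3C4 = 5.
Column 4 now contains 1, so R4C4 = 2.
Column 4 already has 5, which forces R2C4 = 3.
Cage b has sum 14, so R2C5 = 5.
Row 3 now contains 5, leaving R3C1 = 2.
Cage g needs two cells with sum 7, which forces R3C5 = 3.
The two cells of cage g must have sum 7, leaving R3C6 = 4.
Row 4 now contains 2, so R4C1 = 5.
Column 6 now contains 4; hence R4C6 = 1.
1 is placed in column 6; hence R5C6 = 2.
Column 5 now contains 5; hence R1C5 = 2.
2 is placed in column 6; hence R1C6 = 5.
3 is placed in row 3, so R3C2 = 6.
The 3 cells of cage i must have sum 12, which forces R3C3 = 1.
Cage d needs two cells with sum 9; hence R4C2 = 3.
1 is placed in row 4, which forces R4C3 = 6.
1 is placed in row 4, so R4C5 = 4.
2 is placed in row 5; hence R5C5 = 1.
Completed grid: 3 1 4 6 2 5 / 1 4 2 3 5 6 / 2 6 1 5 3 4 / 5 3 6 2 4 1 / 6 5 3 4 1 2 / 4 2 5 1 6 3.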